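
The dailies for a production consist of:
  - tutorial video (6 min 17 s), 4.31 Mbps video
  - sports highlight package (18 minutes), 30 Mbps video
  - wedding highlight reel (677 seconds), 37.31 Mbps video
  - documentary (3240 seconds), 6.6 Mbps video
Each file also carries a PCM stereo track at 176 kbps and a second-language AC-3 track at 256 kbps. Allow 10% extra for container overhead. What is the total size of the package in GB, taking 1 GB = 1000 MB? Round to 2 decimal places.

Audio total: 176 + 256 = 432 kbps = 0.432 Mbps.
tutorial video: 4.742 Mbps × 377 s × 1.10 = 1966.5 Mb
sports highlight package: 30.432 Mbps × 1080 s × 1.10 = 36153.2 Mb
wedding highlight reel: 37.742 Mbps × 677 s × 1.10 = 28106.5 Mb
documentary: 7.032 Mbps × 3240 s × 1.10 = 25062.0 Mb
Total: 91288.2 Mb = 11411.0 MB.
= 11.41 GB.

11.41 GB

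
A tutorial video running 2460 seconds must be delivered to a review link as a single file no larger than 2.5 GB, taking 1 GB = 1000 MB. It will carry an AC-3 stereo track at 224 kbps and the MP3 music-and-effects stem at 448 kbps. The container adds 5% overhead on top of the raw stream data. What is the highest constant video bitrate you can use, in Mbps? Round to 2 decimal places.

Budget: 2.5 GB = 20000.0 Mb.
Stream payload after overhead: 20000.0 / 1.05 = 19047.6 Mb.
Total bitrate budget: 19047.6 Mb / 2460 s = 7.743 Mbps.
Audio total: 224 + 448 = 672 kbps = 0.672 Mbps.
Video: 7.743 − 0.672 = 7.071 Mbps.

7.07 Mbps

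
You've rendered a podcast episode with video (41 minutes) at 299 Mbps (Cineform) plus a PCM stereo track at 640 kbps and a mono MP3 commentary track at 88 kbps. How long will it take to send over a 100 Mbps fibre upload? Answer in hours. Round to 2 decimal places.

2.05 hours

41 min = 2460 s
Audio total: 640 + 88 = 728 kbps = 0.728 Mbps.
Total bitrate: 299.728 Mbps.
File: 299.728 Mbps × 2460 s = 737330.9 Mb.
At 100 Mbps: 737330.9 / 100 = 7373.3 s ≈ 2.05 hours.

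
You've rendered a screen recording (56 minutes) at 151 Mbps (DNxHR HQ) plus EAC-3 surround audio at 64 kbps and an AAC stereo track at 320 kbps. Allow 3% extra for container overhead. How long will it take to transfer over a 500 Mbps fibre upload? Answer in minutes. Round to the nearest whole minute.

56 min = 3360 s
Audio total: 64 + 320 = 384 kbps = 0.384 Mbps.
Total bitrate: 151.384 Mbps.
File: 151.384 Mbps × 3360 s = 508650.2 Mb.
With 3% container overhead: ×1.03. → 523909.7 Mb.
At 500 Mbps: 523909.7 / 500 = 1047.8 s ≈ 17.5 minutes.

17 minutes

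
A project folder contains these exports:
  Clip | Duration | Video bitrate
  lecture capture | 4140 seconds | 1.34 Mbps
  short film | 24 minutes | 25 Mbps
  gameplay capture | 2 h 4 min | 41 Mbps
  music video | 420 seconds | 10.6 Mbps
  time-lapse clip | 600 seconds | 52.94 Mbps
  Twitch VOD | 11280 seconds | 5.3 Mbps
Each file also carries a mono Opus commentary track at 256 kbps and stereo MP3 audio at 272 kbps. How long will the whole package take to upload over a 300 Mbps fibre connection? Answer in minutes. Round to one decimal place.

25.3 minutes

Audio total: 256 + 272 = 528 kbps = 0.528 Mbps.
lecture capture: 1.868 Mbps × 4140 s = 7733.5 Mb
short film: 25.528 Mbps × 1440 s = 36760.3 Mb
gameplay capture: 41.528 Mbps × 7440 s = 308968.3 Mb
music video: 11.128 Mbps × 420 s = 4673.8 Mb
time-lapse clip: 53.468 Mbps × 600 s = 32080.8 Mb
Twitch VOD: 5.828 Mbps × 11280 s = 65739.8 Mb
Total: 455956.6 Mb = 56994.6 MB.
At 300 Mbps: 455956.6 / 300 = 1520 s ≈ 25.3 minutes.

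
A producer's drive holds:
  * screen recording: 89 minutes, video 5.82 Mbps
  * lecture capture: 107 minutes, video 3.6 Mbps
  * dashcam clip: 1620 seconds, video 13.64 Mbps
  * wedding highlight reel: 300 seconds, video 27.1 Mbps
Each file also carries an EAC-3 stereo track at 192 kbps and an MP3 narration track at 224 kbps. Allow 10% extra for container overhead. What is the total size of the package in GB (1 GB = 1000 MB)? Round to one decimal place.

Audio total: 192 + 224 = 416 kbps = 0.416 Mbps.
screen recording: 6.236 Mbps × 5340 s × 1.10 = 36630.3 Mb
lecture capture: 4.016 Mbps × 6420 s × 1.10 = 28361.0 Mb
dashcam clip: 14.056 Mbps × 1620 s × 1.10 = 25047.8 Mb
wedding highlight reel: 27.516 Mbps × 300 s × 1.10 = 9080.3 Mb
Total: 99119.3 Mb = 12389.9 MB.
= 12.39 GB.

12.4 GB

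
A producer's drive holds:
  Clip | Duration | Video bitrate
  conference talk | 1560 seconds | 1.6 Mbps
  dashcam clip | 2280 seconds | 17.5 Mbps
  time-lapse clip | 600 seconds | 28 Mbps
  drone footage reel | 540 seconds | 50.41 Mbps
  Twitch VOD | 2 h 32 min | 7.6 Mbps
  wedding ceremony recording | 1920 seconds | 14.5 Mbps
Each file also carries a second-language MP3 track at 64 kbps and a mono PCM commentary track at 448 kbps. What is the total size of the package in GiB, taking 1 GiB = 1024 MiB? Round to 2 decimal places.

Audio total: 64 + 448 = 512 kbps = 0.512 Mbps.
conference talk: 2.112 Mbps × 1560 s = 3294.7 Mb
dashcam clip: 18.012 Mbps × 2280 s = 41067.4 Mb
time-lapse clip: 28.512 Mbps × 600 s = 17107.2 Mb
drone footage reel: 50.922 Mbps × 540 s = 27497.9 Mb
Twitch VOD: 8.112 Mbps × 9120 s = 73981.4 Mb
wedding ceremony recording: 15.012 Mbps × 1920 s = 28823.0 Mb
Total: 191771.6 Mb = 23971.5 MB.
= 22.33 GiB.

22.33 GiB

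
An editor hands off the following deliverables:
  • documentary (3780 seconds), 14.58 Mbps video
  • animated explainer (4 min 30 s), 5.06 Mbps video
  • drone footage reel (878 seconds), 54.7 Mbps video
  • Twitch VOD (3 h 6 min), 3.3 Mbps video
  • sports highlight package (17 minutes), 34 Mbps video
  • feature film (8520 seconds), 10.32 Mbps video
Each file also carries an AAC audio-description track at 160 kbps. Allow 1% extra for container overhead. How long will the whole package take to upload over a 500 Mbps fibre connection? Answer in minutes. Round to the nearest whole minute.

Audio: 160 kbps = 0.160 Mbps.
documentary: 14.740 Mbps × 3780 s × 1.01 = 56274.4 Mb
animated explainer: 5.220 Mbps × 270 s × 1.01 = 1423.5 Mb
drone footage reel: 54.860 Mbps × 878 s × 1.01 = 48648.8 Mb
Twitch VOD: 3.460 Mbps × 11160 s × 1.01 = 38999.7 Mb
sports highlight package: 34.160 Mbps × 1020 s × 1.01 = 35191.6 Mb
feature film: 10.480 Mbps × 8520 s × 1.01 = 90182.5 Mb
Total: 270720.5 Mb = 33840.1 MB.
At 500 Mbps: 270720.5 / 500 = 541 s ≈ 9.02 minutes.

9 minutes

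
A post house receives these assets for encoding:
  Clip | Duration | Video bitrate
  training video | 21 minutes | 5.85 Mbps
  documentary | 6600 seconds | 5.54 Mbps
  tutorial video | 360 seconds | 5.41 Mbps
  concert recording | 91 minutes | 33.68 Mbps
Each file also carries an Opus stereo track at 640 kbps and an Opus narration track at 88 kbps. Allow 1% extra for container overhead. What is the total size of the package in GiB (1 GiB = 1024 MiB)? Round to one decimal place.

Audio total: 640 + 88 = 728 kbps = 0.728 Mbps.
training video: 6.578 Mbps × 1260 s × 1.01 = 8371.2 Mb
documentary: 6.268 Mbps × 6600 s × 1.01 = 41782.5 Mb
tutorial video: 6.138 Mbps × 360 s × 1.01 = 2231.8 Mb
concert recording: 34.408 Mbps × 5460 s × 1.01 = 189746.4 Mb
Total: 242131.8 Mb = 30266.5 MB.
= 28.19 GiB.

28.2 GiB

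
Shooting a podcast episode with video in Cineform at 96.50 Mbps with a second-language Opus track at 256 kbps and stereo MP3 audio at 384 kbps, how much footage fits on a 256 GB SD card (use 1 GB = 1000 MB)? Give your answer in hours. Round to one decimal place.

5.9 hours

Audio total: 256 + 384 = 640 kbps = 0.640 Mbps.
Total bitrate: 96.50 + 0.640 = 97.140 Mbps.
Capacity: 256 GB = 2,048,000 Mb.
Recording time: 2,048,000 / 97.140 = 21,083 s ≈ 5.86 hours.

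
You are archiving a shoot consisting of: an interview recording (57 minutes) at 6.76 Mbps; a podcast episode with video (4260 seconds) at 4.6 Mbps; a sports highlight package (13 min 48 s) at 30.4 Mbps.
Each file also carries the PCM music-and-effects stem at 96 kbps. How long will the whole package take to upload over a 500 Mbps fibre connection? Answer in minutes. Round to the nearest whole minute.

2 minutes

Audio: 96 kbps = 0.096 Mbps.
interview recording: 6.856 Mbps × 3420 s = 23447.5 Mb
podcast episode with video: 4.696 Mbps × 4260 s = 20005.0 Mb
sports highlight package: 30.496 Mbps × 828 s = 25250.7 Mb
Total: 68703.2 Mb = 8587.9 MB.
At 500 Mbps: 68703.2 / 500 = 137 s ≈ 2.29 minutes.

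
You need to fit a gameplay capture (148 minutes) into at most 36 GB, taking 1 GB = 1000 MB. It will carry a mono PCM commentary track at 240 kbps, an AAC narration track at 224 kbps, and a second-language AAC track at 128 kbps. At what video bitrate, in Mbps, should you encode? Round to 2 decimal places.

31.84 Mbps

Budget: 36 GB = 288000.0 Mb.
148 min = 8880 s
Total bitrate budget: 288000.0 Mb / 8880 s = 32.432 Mbps.
Audio total: 240 + 224 + 128 = 592 kbps = 0.592 Mbps.
Video: 32.432 − 0.592 = 31.840 Mbps.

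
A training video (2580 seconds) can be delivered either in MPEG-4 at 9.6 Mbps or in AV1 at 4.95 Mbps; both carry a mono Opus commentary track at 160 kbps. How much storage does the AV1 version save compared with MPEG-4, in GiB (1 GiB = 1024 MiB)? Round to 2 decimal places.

Audio: 160 kbps = 0.160 Mbps.
MPEG-4: 9.760 Mbps × 2580 s = 25180.8 Mb = 2.931 GiB.
AV1: 5.110 Mbps × 2580 s = 13183.8 Mb = 1.535 GiB.
Saving: 2.931 − 1.535 = 1.397 GiB.

1.40 GiB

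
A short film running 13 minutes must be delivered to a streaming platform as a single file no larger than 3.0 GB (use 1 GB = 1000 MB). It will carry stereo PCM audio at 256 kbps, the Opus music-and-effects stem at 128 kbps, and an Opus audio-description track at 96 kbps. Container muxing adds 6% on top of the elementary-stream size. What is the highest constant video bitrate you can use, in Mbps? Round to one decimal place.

28.5 Mbps

Budget: 3.0 GB = 24000.0 Mb.
Stream payload after overhead: 24000.0 / 1.06 = 22641.5 Mb.
13 min = 780 s
Total bitrate budget: 22641.5 Mb / 780 s = 29.028 Mbps.
Audio total: 256 + 128 + 96 = 480 kbps = 0.480 Mbps.
Video: 29.028 − 0.480 = 28.548 Mbps.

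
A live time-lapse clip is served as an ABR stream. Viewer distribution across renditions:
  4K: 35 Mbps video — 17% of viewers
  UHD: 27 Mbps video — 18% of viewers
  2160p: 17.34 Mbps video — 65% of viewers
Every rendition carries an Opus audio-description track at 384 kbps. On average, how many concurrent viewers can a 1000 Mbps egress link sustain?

Audio: 384 kbps = 0.384 Mbps.
Average per-viewer bitrate: 0.17×35.384 + 0.18×27.384 + 0.65×17.724 = 22.465 Mbps.
1000 Mbps = 1,000 Mbps; 1,000 / 22.465 = 44.51 → 44.

44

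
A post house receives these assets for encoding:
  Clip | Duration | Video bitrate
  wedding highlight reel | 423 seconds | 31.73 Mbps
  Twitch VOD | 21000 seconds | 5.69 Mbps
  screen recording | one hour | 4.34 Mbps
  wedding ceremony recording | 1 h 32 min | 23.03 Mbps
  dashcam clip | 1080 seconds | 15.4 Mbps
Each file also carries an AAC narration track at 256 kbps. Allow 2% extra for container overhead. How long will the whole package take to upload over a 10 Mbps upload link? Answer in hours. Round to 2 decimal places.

8.51 hours

Audio: 256 kbps = 0.256 Mbps.
wedding highlight reel: 31.986 Mbps × 423 s × 1.02 = 13800.7 Mb
Twitch VOD: 5.946 Mbps × 21000 s × 1.02 = 127363.3 Mb
screen recording: 4.596 Mbps × 3600 s × 1.02 = 16876.5 Mb
wedding ceremony recording: 23.286 Mbps × 5520 s × 1.02 = 131109.5 Mb
dashcam clip: 15.656 Mbps × 1080 s × 1.02 = 17246.6 Mb
Total: 306396.7 Mb = 38299.6 MB.
At 10 Mbps: 306396.7 / 10 = 30640 s ≈ 8.51 hours.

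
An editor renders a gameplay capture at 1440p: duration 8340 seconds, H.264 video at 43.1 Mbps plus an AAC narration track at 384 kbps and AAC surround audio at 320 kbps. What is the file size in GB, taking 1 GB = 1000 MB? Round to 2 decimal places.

45.67 GB

Audio total: 384 + 320 = 704 kbps = 0.704 Mbps.
Total bitrate: 43.1 + 0.704 = 43.804 Mbps.
Stream data: 43.804 Mbps × 8340 s = 365325.4 Mb.
365,325 Mb ÷ 8 = 45,666 MB → 45.67 GB.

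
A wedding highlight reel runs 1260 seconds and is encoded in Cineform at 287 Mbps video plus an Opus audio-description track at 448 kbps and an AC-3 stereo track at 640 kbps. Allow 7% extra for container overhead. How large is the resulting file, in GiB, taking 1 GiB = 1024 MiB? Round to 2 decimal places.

45.22 GiB

Audio total: 448 + 640 = 1088 kbps = 1.088 Mbps.
Total bitrate: 287 + 1.088 = 288.088 Mbps.
Stream data: 288.088 Mbps × 1260 s = 362990.9 Mb.
With 7% container overhead: ×1.07.
388,400 Mb = 48,550,030,200 bytes ÷ 1,073,741,824 = 45.22 GiB.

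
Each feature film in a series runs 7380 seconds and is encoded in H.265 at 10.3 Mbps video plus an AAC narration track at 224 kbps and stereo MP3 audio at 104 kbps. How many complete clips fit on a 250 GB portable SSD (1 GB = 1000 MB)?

Audio total: 224 + 104 = 328 kbps = 0.328 Mbps.
Total bitrate: 10.628 Mbps.
Per item: 10.628 Mbps × 7380 s = 78,435 Mb = 9,804 MB.
Capacity: 250 GB = 2,000,000 Mb; 25.50 items → 25 complete.

25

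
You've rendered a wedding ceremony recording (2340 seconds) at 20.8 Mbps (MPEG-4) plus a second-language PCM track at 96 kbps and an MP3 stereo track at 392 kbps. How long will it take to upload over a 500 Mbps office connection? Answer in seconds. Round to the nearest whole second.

100 seconds

Audio total: 96 + 392 = 488 kbps = 0.488 Mbps.
Total bitrate: 21.288 Mbps.
File: 21.288 Mbps × 2340 s = 49813.9 Mb.
At 500 Mbps: 49813.9 / 500 = 99.6 s ≈ 99.6 seconds.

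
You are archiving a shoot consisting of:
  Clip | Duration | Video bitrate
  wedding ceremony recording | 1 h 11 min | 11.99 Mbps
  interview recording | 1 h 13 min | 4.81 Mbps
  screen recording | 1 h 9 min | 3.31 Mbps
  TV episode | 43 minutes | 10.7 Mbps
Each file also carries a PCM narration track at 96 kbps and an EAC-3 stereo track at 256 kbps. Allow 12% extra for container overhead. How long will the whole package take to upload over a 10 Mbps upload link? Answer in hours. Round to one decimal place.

3.7 hours

Audio total: 96 + 256 = 352 kbps = 0.352 Mbps.
wedding ceremony recording: 12.342 Mbps × 4260 s × 1.12 = 58886.2 Mb
interview recording: 5.162 Mbps × 4380 s × 1.12 = 25322.7 Mb
screen recording: 3.662 Mbps × 4140 s × 1.12 = 16980.0 Mb
TV episode: 11.052 Mbps × 2580 s × 1.12 = 31935.9 Mb
Total: 133124.7 Mb = 16640.6 MB.
At 10 Mbps: 133124.7 / 10 = 13312 s ≈ 3.7 hours.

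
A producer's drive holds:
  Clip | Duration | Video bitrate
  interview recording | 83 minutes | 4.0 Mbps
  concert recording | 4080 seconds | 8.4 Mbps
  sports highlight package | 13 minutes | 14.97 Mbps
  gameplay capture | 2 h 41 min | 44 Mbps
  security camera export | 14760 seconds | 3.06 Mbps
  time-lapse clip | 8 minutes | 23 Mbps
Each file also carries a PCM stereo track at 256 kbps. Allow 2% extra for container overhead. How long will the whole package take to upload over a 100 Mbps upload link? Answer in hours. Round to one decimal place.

Audio: 256 kbps = 0.256 Mbps.
interview recording: 4.256 Mbps × 4980 s × 1.02 = 21618.8 Mb
concert recording: 8.656 Mbps × 4080 s × 1.02 = 36022.8 Mb
sports highlight package: 15.226 Mbps × 780 s × 1.02 = 12113.8 Mb
gameplay capture: 44.256 Mbps × 9660 s × 1.02 = 436063.2 Mb
security camera export: 3.316 Mbps × 14760 s × 1.02 = 49923.0 Mb
time-lapse clip: 23.256 Mbps × 480 s × 1.02 = 11386.1 Mb
Total: 567127.8 Mb = 70891.0 MB.
At 100 Mbps: 567127.8 / 100 = 5671 s ≈ 1.58 hours.

1.6 hours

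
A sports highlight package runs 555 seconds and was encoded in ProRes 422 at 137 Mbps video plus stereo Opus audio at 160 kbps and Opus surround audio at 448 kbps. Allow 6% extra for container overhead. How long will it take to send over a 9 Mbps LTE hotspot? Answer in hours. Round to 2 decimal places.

Audio total: 160 + 448 = 608 kbps = 0.608 Mbps.
Total bitrate: 137.608 Mbps.
File: 137.608 Mbps × 555 s = 76372.4 Mb.
With 6% container overhead: ×1.06. → 80954.8 Mb.
At 9 Mbps: 80954.8 / 9 = 8995.0 s ≈ 2.5 hours.

2.50 hours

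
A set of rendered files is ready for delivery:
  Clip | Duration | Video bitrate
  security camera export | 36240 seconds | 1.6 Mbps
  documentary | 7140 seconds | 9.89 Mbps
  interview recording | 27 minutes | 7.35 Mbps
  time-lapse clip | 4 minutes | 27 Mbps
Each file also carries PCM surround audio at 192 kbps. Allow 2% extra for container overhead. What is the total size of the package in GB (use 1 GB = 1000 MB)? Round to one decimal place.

19.8 GB

Audio: 192 kbps = 0.192 Mbps.
security camera export: 1.792 Mbps × 36240 s × 1.02 = 66240.9 Mb
documentary: 10.082 Mbps × 7140 s × 1.02 = 73425.2 Mb
interview recording: 7.542 Mbps × 1620 s × 1.02 = 12462.4 Mb
time-lapse clip: 27.192 Mbps × 240 s × 1.02 = 6656.6 Mb
Total: 158785.1 Mb = 19848.1 MB.
= 19.85 GB.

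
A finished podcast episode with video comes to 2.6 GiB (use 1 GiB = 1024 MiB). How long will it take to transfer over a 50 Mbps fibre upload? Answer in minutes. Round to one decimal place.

7.4 minutes

File: 2.6 GiB = 22333.8 Mb.
At 50 Mbps: 22333.8 / 50 = 446.7 s ≈ 7.44 minutes.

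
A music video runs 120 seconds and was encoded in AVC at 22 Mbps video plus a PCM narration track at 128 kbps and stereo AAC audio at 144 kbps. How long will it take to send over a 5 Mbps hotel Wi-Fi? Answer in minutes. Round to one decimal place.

8.9 minutes

Audio total: 128 + 144 = 272 kbps = 0.272 Mbps.
Total bitrate: 22.272 Mbps.
File: 22.272 Mbps × 120 s = 2672.6 Mb.
At 5 Mbps: 2672.6 / 5 = 534.5 s ≈ 8.91 minutes.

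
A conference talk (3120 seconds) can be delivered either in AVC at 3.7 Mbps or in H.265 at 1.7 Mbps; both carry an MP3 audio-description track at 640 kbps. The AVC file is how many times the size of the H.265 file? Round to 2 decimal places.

1.85

Audio: 640 kbps = 0.640 Mbps.
AVC: 4.340 Mbps × 3120 s = 13540.8 Mb = 1.693 GB.
H.265: 2.340 Mbps × 3120 s = 7300.8 Mb = 0.913 GB.
Ratio: 1.693 / 0.913 = 1.855.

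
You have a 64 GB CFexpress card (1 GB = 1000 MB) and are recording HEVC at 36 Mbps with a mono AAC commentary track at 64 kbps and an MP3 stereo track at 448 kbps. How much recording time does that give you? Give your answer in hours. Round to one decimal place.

3.9 hours

Audio total: 64 + 448 = 512 kbps = 0.512 Mbps.
Total bitrate: 36 + 0.512 = 36.512 Mbps.
Capacity: 64 GB = 512,000 Mb.
Recording time: 512,000 / 36.512 = 14,023 s ≈ 3.90 hours.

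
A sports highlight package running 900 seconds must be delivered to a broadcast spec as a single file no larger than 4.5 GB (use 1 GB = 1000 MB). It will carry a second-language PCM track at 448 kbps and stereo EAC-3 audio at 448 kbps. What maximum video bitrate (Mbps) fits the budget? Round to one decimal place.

39.1 Mbps

Budget: 4.5 GB = 36000.0 Mb.
Total bitrate budget: 36000.0 Mb / 900 s = 40.000 Mbps.
Audio total: 448 + 448 = 896 kbps = 0.896 Mbps.
Video: 40.000 − 0.896 = 39.104 Mbps.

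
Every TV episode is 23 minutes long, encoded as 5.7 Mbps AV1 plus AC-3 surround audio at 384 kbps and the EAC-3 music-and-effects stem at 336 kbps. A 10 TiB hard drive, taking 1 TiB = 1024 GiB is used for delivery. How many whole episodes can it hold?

23 min = 1380 s
Audio total: 384 + 336 = 720 kbps = 0.720 Mbps.
Total bitrate: 6.420 Mbps.
Per item: 6.420 Mbps × 1380 s = 8,860 Mb = 1,107 MB.
Capacity: 10 TiB = 87,960,930 Mb; 9928.32 items → 9928 complete.

9928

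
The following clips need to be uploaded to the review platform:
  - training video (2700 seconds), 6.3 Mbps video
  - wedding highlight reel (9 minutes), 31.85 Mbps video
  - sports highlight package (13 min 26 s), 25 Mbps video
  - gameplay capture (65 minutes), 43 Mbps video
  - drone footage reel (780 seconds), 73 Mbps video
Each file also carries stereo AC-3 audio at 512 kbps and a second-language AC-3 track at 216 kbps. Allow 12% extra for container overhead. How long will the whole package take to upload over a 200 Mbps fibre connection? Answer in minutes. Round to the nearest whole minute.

27 minutes

Audio total: 512 + 216 = 728 kbps = 0.728 Mbps.
training video: 7.028 Mbps × 2700 s × 1.12 = 21252.7 Mb
wedding highlight reel: 32.578 Mbps × 540 s × 1.12 = 19703.2 Mb
sports highlight package: 25.728 Mbps × 806 s × 1.12 = 23225.2 Mb
gameplay capture: 43.728 Mbps × 3900 s × 1.12 = 191003.9 Mb
drone footage reel: 73.728 Mbps × 780 s × 1.12 = 64408.8 Mb
Total: 319593.7 Mb = 39949.2 MB.
At 200 Mbps: 319593.7 / 200 = 1598 s ≈ 26.6 minutes.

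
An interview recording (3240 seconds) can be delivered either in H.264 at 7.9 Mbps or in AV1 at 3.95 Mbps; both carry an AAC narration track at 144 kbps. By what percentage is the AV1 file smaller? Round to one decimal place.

Audio: 144 kbps = 0.144 Mbps.
H.264: 8.044 Mbps × 3240 s = 26062.6 Mb = 3.034 GiB.
AV1: 4.094 Mbps × 3240 s = 13264.6 Mb = 1.544 GiB.
Reduction: (1 − 1.544/3.034) × 100 = 49.10%.

49.1%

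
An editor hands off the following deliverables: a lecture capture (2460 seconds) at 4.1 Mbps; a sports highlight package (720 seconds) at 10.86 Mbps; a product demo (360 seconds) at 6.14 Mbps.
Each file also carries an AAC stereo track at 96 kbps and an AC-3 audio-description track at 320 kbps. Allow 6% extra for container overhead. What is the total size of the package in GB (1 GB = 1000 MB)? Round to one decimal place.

Audio total: 96 + 320 = 416 kbps = 0.416 Mbps.
lecture capture: 4.516 Mbps × 2460 s × 1.06 = 11775.9 Mb
sports highlight package: 11.276 Mbps × 720 s × 1.06 = 8605.8 Mb
product demo: 6.556 Mbps × 360 s × 1.06 = 2501.8 Mb
Total: 22883.5 Mb = 2860.4 MB.
= 2.860 GB.

2.9 GB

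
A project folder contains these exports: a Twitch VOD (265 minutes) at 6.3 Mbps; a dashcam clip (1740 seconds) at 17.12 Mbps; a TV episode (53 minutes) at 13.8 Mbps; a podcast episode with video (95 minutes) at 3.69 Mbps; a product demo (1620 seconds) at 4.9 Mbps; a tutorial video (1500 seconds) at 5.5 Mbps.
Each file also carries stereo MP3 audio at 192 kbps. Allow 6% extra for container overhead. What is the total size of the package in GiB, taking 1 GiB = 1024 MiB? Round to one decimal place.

26.7 GiB

Audio: 192 kbps = 0.192 Mbps.
Twitch VOD: 6.492 Mbps × 15900 s × 1.06 = 109416.2 Mb
dashcam clip: 17.312 Mbps × 1740 s × 1.06 = 31930.3 Mb
TV episode: 13.992 Mbps × 3180 s × 1.06 = 47164.2 Mb
podcast episode with video: 3.882 Mbps × 5700 s × 1.06 = 23455.0 Mb
product demo: 5.092 Mbps × 1620 s × 1.06 = 8744.0 Mb
tutorial video: 5.692 Mbps × 1500 s × 1.06 = 9050.3 Mb
Total: 229760.0 Mb = 28720.0 MB.
= 26.75 GiB.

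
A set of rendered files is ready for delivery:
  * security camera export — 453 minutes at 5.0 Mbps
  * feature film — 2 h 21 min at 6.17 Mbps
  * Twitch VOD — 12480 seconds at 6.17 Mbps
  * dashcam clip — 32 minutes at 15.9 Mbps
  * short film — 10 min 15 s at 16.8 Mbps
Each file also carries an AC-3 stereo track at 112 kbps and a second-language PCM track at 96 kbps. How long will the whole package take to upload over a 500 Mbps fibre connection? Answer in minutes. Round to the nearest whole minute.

11 minutes

Audio total: 112 + 96 = 208 kbps = 0.208 Mbps.
security camera export: 5.208 Mbps × 27180 s = 141553.4 Mb
feature film: 6.378 Mbps × 8460 s = 53957.9 Mb
Twitch VOD: 6.378 Mbps × 12480 s = 79597.4 Mb
dashcam clip: 16.108 Mbps × 1920 s = 30927.4 Mb
short film: 17.008 Mbps × 615 s = 10459.9 Mb
Total: 316496.0 Mb = 39562.0 MB.
At 500 Mbps: 316496.0 / 500 = 633 s ≈ 10.5 minutes.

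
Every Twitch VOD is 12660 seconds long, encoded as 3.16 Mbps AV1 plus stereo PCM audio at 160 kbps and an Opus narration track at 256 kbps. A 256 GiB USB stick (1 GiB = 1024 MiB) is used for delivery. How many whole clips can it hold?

Audio total: 160 + 256 = 416 kbps = 0.416 Mbps.
Total bitrate: 3.576 Mbps.
Per item: 3.576 Mbps × 12660 s = 45,272 Mb = 5,659 MB.
Capacity: 256 GiB = 2,199,023 Mb; 48.57 items → 48 complete.

48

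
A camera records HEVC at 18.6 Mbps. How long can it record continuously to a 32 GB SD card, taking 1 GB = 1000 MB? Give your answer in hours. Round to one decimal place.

Capacity: 32 GB = 256,000 Mb.
Recording time: 256,000 / 18.600 = 13,763 s ≈ 3.82 hours.

3.8 hours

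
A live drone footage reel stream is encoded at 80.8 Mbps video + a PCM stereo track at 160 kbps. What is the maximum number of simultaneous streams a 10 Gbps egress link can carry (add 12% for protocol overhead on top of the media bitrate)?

110

Audio: 160 kbps = 0.160 Mbps.
Per-viewer media rate: 80.960 Mbps.
On the wire with 12% overhead: 90.675 Mbps.
10 Gbps = 10,000 Mbps; 10,000 / 90.675 = 110.28 → 110 viewers.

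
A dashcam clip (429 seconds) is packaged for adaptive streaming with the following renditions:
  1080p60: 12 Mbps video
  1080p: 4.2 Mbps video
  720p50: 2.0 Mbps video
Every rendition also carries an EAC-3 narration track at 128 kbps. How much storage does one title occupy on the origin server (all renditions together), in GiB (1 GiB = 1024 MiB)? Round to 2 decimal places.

Audio: 128 kbps = 0.128 Mbps.
Sum of rendition bitrates: (12+0.128) + (4.2+0.128) + (2.0+0.128) = 18.584 Mbps.
× 429 s = 7,973 Mb = 996.6 MB = 0.9281 GiB.

0.93 GiB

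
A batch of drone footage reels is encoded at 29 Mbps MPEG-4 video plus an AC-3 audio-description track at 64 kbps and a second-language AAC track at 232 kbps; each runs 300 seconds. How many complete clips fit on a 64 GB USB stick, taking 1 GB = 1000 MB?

Audio total: 64 + 232 = 296 kbps = 0.296 Mbps.
Total bitrate: 29.296 Mbps.
Per item: 29.296 Mbps × 300 s = 8,789 Mb = 1,099 MB.
Capacity: 64 GB = 512,000 Mb; 58.26 items → 58 complete.

58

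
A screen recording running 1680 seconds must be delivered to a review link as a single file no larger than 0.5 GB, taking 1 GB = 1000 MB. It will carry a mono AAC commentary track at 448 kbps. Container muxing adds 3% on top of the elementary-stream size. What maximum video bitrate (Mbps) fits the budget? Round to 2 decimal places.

Budget: 0.5 GB = 4000.0 Mb.
Stream payload after overhead: 4000.0 / 1.03 = 3883.5 Mb.
Total bitrate budget: 3883.5 Mb / 1680 s = 2.312 Mbps.
Audio: 448 kbps = 0.448 Mbps.
Video: 2.312 − 0.448 = 1.864 Mbps.

1.86 Mbps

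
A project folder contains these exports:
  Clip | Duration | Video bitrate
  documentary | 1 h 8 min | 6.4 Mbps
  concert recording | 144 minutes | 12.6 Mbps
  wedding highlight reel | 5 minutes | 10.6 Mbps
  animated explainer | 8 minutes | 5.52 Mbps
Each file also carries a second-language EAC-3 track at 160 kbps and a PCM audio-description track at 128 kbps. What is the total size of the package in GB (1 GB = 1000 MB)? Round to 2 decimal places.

Audio total: 160 + 128 = 288 kbps = 0.288 Mbps.
documentary: 6.688 Mbps × 4080 s = 27287.0 Mb
concert recording: 12.888 Mbps × 8640 s = 111352.3 Mb
wedding highlight reel: 10.888 Mbps × 300 s = 3266.4 Mb
animated explainer: 5.808 Mbps × 480 s = 2787.8 Mb
Total: 144693.6 Mb = 18086.7 MB.
= 18.09 GB.

18.09 GB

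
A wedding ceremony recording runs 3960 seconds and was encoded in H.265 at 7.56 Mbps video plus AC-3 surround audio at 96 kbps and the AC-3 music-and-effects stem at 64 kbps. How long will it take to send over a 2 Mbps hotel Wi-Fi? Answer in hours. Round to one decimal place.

Audio total: 96 + 64 = 160 kbps = 0.160 Mbps.
Total bitrate: 7.720 Mbps.
File: 7.720 Mbps × 3960 s = 30571.2 Mb.
At 2 Mbps: 30571.2 / 2 = 15285.6 s ≈ 4.25 hours.

4.2 hours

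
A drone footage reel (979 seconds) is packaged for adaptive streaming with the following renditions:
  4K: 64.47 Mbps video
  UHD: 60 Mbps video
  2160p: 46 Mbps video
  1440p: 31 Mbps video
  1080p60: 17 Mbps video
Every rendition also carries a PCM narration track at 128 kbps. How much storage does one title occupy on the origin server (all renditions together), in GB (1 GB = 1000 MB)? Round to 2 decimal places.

26.81 GB

Audio: 128 kbps = 0.128 Mbps.
Sum of rendition bitrates: (64.47+0.128) + (60+0.128) + (46+0.128) + (31+0.128) + (17+0.128) = 219.110 Mbps.
× 979 s = 214,509 Mb = 26,814 MB = 26.81 GB.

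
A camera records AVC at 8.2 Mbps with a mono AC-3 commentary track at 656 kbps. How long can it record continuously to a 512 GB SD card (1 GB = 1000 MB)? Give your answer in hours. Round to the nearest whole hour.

128 hours

Audio: 656 kbps = 0.656 Mbps.
Total bitrate: 8.2 + 0.656 = 8.856 Mbps.
Capacity: 512 GB = 4,096,000 Mb.
Recording time: 4,096,000 / 8.856 = 462,511 s ≈ 128 hours.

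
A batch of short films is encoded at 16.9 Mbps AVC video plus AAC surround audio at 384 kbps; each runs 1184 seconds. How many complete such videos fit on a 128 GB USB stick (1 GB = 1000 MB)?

Audio: 384 kbps = 0.384 Mbps.
Total bitrate: 17.284 Mbps.
Per item: 17.284 Mbps × 1184 s = 20,464 Mb = 2,558 MB.
Capacity: 128 GB = 1,024,000 Mb; 50.04 items → 50 complete.

50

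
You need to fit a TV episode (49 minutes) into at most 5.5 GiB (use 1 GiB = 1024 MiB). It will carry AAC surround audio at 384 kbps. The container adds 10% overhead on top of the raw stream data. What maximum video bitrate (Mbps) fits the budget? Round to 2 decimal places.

Budget: 5.5 GiB = 47244.6 Mb.
Stream payload after overhead: 47244.6 / 1.10 = 42949.7 Mb.
49 min = 2940 s
Total bitrate budget: 42949.7 Mb / 2940 s = 14.609 Mbps.
Audio: 384 kbps = 0.384 Mbps.
Video: 14.609 − 0.384 = 14.225 Mbps.

14.22 Mbps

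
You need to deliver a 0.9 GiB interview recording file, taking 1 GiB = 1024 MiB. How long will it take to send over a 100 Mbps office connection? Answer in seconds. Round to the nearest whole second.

77 seconds

File: 0.9 GiB = 7730.9 Mb.
At 100 Mbps: 7730.9 / 100 = 77.3 s ≈ 77.3 seconds.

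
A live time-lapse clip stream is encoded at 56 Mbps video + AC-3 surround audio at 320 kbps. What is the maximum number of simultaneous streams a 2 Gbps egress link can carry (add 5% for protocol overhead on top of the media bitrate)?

Audio: 320 kbps = 0.320 Mbps.
Per-viewer media rate: 56.320 Mbps.
On the wire with 5% overhead: 59.136 Mbps.
2 Gbps = 2,000 Mbps; 2,000 / 59.136 = 33.82 → 33 viewers.

33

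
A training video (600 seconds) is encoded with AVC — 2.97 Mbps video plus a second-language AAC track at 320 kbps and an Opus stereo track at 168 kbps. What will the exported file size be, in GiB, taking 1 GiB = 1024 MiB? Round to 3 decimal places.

Audio total: 320 + 168 = 488 kbps = 0.488 Mbps.
Total bitrate: 2.97 + 0.488 = 3.458 Mbps.
Stream data: 3.458 Mbps × 600 s = 2074.8 Mb.
2,075 Mb = 259,350,000 bytes ÷ 1,073,741,824 = 0.2415 GiB.

0.242 GiB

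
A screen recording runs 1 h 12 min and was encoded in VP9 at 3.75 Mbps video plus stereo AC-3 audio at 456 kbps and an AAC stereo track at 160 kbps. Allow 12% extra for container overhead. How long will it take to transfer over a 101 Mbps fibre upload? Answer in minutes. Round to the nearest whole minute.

1 h 12 min = 72 min = 4320 s
Audio total: 456 + 160 = 616 kbps = 0.616 Mbps.
Total bitrate: 4.366 Mbps.
File: 4.366 Mbps × 4320 s = 18861.1 Mb.
With 12% container overhead: ×1.12. → 21124.5 Mb.
At 101 Mbps: 21124.5 / 101 = 209.2 s ≈ 3.49 minutes.

3 minutes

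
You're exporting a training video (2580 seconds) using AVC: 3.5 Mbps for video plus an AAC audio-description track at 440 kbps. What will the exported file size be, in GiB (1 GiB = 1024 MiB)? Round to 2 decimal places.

Audio: 440 kbps = 0.440 Mbps.
Total bitrate: 3.5 + 0.440 = 3.940 Mbps.
Stream data: 3.940 Mbps × 2580 s = 10165.2 Mb.
10,165 Mb = 1,270,650,000 bytes ÷ 1,073,741,824 = 1.183 GiB.

1.18 GiB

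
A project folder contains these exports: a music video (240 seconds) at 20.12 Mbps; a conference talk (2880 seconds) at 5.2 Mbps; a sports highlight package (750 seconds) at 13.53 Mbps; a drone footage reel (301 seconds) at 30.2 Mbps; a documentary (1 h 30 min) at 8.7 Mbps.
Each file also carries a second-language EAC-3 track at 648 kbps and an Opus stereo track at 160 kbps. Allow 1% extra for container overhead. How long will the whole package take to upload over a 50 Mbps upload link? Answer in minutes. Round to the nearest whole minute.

Audio total: 648 + 160 = 808 kbps = 0.808 Mbps.
music video: 20.928 Mbps × 240 s × 1.01 = 5072.9 Mb
conference talk: 6.008 Mbps × 2880 s × 1.01 = 17476.1 Mb
sports highlight package: 14.338 Mbps × 750 s × 1.01 = 10861.0 Mb
drone footage reel: 31.008 Mbps × 301 s × 1.01 = 9426.7 Mb
documentary: 9.508 Mbps × 5400 s × 1.01 = 51856.6 Mb
Total: 94693.4 Mb = 11836.7 MB.
At 50 Mbps: 94693.4 / 50 = 1894 s ≈ 31.6 minutes.

32 minutes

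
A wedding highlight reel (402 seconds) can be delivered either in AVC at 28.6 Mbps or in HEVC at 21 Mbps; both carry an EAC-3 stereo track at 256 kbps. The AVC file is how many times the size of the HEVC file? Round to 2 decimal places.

Audio: 256 kbps = 0.256 Mbps.
AVC: 28.856 Mbps × 402 s = 11600.1 Mb = 1.450 GB.
HEVC: 21.256 Mbps × 402 s = 8544.9 Mb = 1.068 GB.
Ratio: 1.450 / 1.068 = 1.358.

1.36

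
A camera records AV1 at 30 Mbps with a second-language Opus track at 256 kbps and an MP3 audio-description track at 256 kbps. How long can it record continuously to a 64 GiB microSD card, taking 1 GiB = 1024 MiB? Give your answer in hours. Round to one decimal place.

5.0 hours

Audio total: 256 + 256 = 512 kbps = 0.512 Mbps.
Total bitrate: 30 + 0.512 = 30.512 Mbps.
Capacity: 64 GiB = 549,756 Mb.
Recording time: 549,756 / 30.512 = 18,018 s ≈ 5.00 hours.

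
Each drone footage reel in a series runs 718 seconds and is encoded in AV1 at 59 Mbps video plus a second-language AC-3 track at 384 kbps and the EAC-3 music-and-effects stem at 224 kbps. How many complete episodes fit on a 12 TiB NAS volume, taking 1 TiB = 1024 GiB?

Audio total: 384 + 224 = 608 kbps = 0.608 Mbps.
Total bitrate: 59.608 Mbps.
Per item: 59.608 Mbps × 718 s = 42,799 Mb = 5,350 MB.
Capacity: 12 TiB = 105,553,116 Mb; 2466.28 items → 2466 complete.

2466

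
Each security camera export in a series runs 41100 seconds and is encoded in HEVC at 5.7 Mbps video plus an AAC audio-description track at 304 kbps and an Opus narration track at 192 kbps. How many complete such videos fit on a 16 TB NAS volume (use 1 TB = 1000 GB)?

Audio total: 304 + 192 = 496 kbps = 0.496 Mbps.
Total bitrate: 6.196 Mbps.
Per item: 6.196 Mbps × 41100 s = 254,656 Mb = 31,832 MB.
Capacity: 16 TB = 128,000,000 Mb; 502.64 items → 502 complete.

502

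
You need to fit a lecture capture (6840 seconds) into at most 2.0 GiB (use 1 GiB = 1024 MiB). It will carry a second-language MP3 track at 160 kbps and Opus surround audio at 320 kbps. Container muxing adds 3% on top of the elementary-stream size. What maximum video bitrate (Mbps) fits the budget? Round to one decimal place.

2.0 Mbps

Budget: 2.0 GiB = 17179.9 Mb.
Stream payload after overhead: 17179.9 / 1.03 = 16679.5 Mb.
Total bitrate budget: 16679.5 Mb / 6840 s = 2.439 Mbps.
Audio total: 160 + 320 = 480 kbps = 0.480 Mbps.
Video: 2.439 − 0.480 = 1.959 Mbps.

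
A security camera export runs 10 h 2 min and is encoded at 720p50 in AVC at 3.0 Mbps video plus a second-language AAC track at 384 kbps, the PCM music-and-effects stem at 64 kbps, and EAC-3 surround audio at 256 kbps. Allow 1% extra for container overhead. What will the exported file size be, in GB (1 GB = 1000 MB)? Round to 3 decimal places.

16.891 GB

10 h 2 min = 602 min = 36120 s
Audio total: 384 + 64 + 256 = 704 kbps = 0.704 Mbps.
Total bitrate: 3.0 + 0.704 = 3.704 Mbps.
Stream data: 3.704 Mbps × 36120 s = 133788.5 Mb.
With 1% container overhead: ×1.01.
135,126 Mb ÷ 8 = 16,891 MB → 16.89 GB.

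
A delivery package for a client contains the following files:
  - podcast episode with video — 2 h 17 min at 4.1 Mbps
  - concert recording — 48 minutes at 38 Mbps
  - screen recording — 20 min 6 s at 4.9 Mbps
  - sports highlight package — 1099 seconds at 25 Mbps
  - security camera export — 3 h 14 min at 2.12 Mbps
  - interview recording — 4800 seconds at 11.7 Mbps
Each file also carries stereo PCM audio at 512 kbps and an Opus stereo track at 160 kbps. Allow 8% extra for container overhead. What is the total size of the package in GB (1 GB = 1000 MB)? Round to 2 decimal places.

Audio total: 512 + 160 = 672 kbps = 0.672 Mbps.
podcast episode with video: 4.772 Mbps × 8220 s × 1.08 = 42363.9 Mb
concert recording: 38.672 Mbps × 2880 s × 1.08 = 120285.4 Mb
screen recording: 5.572 Mbps × 1206 s × 1.08 = 7257.4 Mb
sports highlight package: 25.672 Mbps × 1099 s × 1.08 = 30470.6 Mb
security camera export: 2.792 Mbps × 11640 s × 1.08 = 35098.8 Mb
interview recording: 12.372 Mbps × 4800 s × 1.08 = 64136.4 Mb
Total: 299612.6 Mb = 37451.6 MB.
= 37.45 GB.

37.45 GB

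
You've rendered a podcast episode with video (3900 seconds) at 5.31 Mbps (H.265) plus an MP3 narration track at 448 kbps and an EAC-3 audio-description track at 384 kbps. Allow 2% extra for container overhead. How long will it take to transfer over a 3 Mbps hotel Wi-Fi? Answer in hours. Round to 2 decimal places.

Audio total: 448 + 384 = 832 kbps = 0.832 Mbps.
Total bitrate: 6.142 Mbps.
File: 6.142 Mbps × 3900 s = 23953.8 Mb.
With 2% container overhead: ×1.02. → 24432.9 Mb.
At 3 Mbps: 24432.9 / 3 = 8144.3 s ≈ 2.26 hours.

2.26 hours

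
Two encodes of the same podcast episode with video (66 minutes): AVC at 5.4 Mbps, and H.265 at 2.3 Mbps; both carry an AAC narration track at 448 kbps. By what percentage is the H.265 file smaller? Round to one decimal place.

66 min = 3960 s
Audio: 448 kbps = 0.448 Mbps.
AVC: 5.848 Mbps × 3960 s = 23158.1 Mb = 2.696 GiB.
H.265: 2.748 Mbps × 3960 s = 10882.1 Mb = 1.267 GiB.
Reduction: (1 − 1.267/2.696) × 100 = 53.01%.

53.0%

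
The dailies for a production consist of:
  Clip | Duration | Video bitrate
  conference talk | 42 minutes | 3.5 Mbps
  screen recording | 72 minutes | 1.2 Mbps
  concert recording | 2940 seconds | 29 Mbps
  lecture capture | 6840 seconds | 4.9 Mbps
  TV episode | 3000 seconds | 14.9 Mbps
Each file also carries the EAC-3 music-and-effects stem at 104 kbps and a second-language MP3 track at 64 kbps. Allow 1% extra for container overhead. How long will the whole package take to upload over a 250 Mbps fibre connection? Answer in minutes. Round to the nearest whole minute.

Audio total: 104 + 64 = 168 kbps = 0.168 Mbps.
conference talk: 3.668 Mbps × 2520 s × 1.01 = 9335.8 Mb
screen recording: 1.368 Mbps × 4320 s × 1.01 = 5968.9 Mb
concert recording: 29.168 Mbps × 2940 s × 1.01 = 86611.5 Mb
lecture capture: 5.068 Mbps × 6840 s × 1.01 = 35011.8 Mb
TV episode: 15.068 Mbps × 3000 s × 1.01 = 45656.0 Mb
Total: 182583.9 Mb = 22823.0 MB.
At 250 Mbps: 182583.9 / 250 = 730 s ≈ 12.2 minutes.

12 minutes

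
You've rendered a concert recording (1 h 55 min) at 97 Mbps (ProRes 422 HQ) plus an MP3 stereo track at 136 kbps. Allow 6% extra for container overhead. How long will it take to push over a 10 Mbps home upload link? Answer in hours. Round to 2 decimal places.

1 h 55 min = 115 min = 6900 s
Audio: 136 kbps = 0.136 Mbps.
Total bitrate: 97.136 Mbps.
File: 97.136 Mbps × 6900 s = 670238.4 Mb.
With 6% container overhead: ×1.06. → 710452.7 Mb.
At 10 Mbps: 710452.7 / 10 = 71045.3 s ≈ 19.7 hours.

19.73 hours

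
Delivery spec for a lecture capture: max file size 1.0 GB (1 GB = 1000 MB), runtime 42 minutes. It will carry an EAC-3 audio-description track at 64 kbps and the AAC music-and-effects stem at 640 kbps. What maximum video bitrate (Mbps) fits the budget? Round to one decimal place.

Budget: 1.0 GB = 8000.0 Mb.
42 min = 2520 s
Total bitrate budget: 8000.0 Mb / 2520 s = 3.175 Mbps.
Audio total: 64 + 640 = 704 kbps = 0.704 Mbps.
Video: 3.175 − 0.704 = 2.471 Mbps.

2.5 Mbps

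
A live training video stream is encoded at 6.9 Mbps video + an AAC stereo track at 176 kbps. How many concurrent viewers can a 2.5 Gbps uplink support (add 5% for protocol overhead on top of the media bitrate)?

336

Audio: 176 kbps = 0.176 Mbps.
Per-viewer media rate: 7.076 Mbps.
On the wire with 5% overhead: 7.430 Mbps.
2.5 Gbps = 2,500 Mbps; 2,500 / 7.430 = 336.48 → 336 viewers.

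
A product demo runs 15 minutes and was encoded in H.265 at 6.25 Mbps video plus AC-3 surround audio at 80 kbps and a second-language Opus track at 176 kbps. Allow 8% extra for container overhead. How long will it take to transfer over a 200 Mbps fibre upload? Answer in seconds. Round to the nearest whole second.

15 min = 900 s
Audio total: 80 + 176 = 256 kbps = 0.256 Mbps.
Total bitrate: 6.506 Mbps.
File: 6.506 Mbps × 900 s = 5855.4 Mb.
With 8% container overhead: ×1.08. → 6323.8 Mb.
At 200 Mbps: 6323.8 / 200 = 31.6 s ≈ 31.6 seconds.

32 seconds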